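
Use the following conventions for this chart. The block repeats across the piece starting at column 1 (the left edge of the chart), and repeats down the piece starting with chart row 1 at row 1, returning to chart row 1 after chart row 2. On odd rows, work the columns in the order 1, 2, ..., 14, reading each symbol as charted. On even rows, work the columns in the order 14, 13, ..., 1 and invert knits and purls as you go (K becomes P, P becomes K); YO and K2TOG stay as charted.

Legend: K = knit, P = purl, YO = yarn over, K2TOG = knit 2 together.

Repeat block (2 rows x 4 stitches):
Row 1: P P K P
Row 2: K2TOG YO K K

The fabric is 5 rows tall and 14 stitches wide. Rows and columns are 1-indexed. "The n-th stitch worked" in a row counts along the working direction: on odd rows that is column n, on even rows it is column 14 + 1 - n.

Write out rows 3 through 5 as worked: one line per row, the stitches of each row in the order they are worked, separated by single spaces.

== ROWS AS WORKED ==
P P K P P P K P P P K P P P
YO K2TOG P P YO K2TOG P P YO K2TOG P P YO K2TOG
P P K P P P K P P P K P P P

Derivation:
Row 3: chart row 1, RS - tile across columns 1-14 and work as-is.
Row 4: chart row 2, WS - tiled (columns 1-14): K2TOG YO K K K2TOG YO K K K2TOG YO K K K2TOG YO; work from column 14 back to 1 with K<->P swapped.
Row 5: chart row 1, RS - tile across columns 1-14 and work as-is.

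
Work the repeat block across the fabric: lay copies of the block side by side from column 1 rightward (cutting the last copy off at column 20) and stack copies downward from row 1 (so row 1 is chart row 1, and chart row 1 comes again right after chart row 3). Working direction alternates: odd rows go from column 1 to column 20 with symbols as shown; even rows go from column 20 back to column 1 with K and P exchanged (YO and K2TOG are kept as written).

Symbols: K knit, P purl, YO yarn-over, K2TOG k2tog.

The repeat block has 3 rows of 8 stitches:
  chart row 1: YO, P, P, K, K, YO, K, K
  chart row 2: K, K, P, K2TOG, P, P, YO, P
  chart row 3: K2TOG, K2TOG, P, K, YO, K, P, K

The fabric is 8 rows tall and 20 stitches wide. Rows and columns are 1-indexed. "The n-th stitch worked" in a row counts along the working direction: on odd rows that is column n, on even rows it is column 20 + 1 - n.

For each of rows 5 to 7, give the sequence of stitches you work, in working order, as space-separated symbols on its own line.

Row 5: chart row 2, RS - tile across columns 1-20 and work as-is.
Row 6: chart row 3, WS - tiled (columns 1-20): K2TOG K2TOG P K YO K P K K2TOG K2TOG P K YO K P K K2TOG K2TOG P K; work from column 20 back to 1 with K<->P swapped.
Row 7: chart row 1, RS - tile across columns 1-20 and work as-is.

Rows as worked:
K K P K2TOG P P YO P K K P K2TOG P P YO P K K P K2TOG
P K K2TOG K2TOG P K P YO P K K2TOG K2TOG P K P YO P K K2TOG K2TOG
YO P P K K YO K K YO P P K K YO K K YO P P K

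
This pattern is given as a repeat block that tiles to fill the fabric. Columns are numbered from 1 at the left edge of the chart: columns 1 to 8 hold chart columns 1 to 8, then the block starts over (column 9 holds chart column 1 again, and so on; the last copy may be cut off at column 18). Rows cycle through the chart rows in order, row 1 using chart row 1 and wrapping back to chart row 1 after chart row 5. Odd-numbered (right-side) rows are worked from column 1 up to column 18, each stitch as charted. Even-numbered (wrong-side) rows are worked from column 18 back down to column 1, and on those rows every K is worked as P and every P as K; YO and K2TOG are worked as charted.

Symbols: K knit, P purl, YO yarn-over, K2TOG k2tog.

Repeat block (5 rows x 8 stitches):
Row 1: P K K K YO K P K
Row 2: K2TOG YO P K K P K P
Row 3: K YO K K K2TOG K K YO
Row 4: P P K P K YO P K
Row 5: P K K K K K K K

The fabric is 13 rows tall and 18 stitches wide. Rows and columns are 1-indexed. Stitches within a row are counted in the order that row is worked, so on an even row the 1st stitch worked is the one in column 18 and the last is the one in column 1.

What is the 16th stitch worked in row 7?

Row 7: (7-1) mod 5 = 1, so use chart row 2. Odd row -> RS.
Chart row 2 tiled across columns 1-18: K2TOG YO P K K P K P K2TOG YO P K K P K P K2TOG YO
Right side: take the tiled row as-is (worked left to right from column 1).
The 16th stitch worked is P.

Stitch:
P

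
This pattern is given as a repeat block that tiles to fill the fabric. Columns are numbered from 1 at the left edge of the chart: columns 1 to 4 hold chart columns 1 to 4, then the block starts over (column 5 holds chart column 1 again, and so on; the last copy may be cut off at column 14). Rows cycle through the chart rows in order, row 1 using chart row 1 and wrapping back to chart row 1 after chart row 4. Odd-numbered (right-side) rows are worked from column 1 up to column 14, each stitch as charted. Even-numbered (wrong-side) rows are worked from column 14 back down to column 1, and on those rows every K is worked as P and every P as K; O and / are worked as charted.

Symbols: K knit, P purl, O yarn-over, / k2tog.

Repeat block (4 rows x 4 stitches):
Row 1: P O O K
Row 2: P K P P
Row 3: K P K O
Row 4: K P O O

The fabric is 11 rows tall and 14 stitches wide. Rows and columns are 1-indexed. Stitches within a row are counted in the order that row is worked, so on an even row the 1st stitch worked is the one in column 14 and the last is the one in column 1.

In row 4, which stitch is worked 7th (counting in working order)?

Row 4 uses chart row ((4-1) mod 4)+1 = 4. Row 4 is even, so WS.
Chart row 4 tiled across columns 1-14: K P O O K P O O K P O O K P
Wrong side: read the tiled row from column 14 down to 1 and exchange K with P (leave O, /).
Row 4 as worked: K P O O K P O O K P O O K P
Stitch 7 in working order -> O

== STITCH ==
O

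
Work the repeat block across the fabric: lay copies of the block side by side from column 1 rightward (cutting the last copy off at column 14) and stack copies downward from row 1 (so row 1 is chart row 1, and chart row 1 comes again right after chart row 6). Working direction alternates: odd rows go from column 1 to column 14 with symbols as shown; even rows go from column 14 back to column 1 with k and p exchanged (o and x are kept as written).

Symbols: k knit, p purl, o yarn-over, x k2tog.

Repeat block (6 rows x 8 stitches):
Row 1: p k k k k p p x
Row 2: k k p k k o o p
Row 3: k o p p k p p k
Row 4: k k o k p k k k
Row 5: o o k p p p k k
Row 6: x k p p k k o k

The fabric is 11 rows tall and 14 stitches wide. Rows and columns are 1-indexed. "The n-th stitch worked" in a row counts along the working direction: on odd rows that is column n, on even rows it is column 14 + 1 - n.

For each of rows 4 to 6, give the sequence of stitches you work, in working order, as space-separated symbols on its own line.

Rows as worked:
p k p o p p p p p k p o p p
o o k p p p k k o o k p p p
p p k k p x p o p p k k p x

Derivation:
Row 4: chart row 4, WS - tiled (columns 1-14): k k o k p k k k k k o k p k; work from column 14 back to 1 with k<->p swapped.
Row 5: chart row 5, RS - tile across columns 1-14 and work as-is.
Row 6: chart row 6, WS - tiled (columns 1-14): x k p p k k o k x k p p k k; work from column 14 back to 1 with k<->p swapped.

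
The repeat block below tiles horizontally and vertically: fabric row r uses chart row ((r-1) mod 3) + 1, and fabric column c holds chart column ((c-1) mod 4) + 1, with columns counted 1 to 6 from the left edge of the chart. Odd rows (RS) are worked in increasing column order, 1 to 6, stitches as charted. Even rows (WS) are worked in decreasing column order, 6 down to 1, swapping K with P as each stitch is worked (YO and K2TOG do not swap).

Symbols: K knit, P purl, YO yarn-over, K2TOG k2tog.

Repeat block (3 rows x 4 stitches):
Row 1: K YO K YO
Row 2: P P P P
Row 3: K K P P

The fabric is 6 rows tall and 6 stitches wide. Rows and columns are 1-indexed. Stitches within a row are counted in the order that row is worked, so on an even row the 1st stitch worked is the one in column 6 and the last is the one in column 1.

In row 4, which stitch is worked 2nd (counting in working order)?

For row 4: chart row = ((4-1) mod 3) + 1 = 1; this is a WS (even) row.
Chart row 1 tiled across columns 1-6: K YO K YO K YO
Wrong side: read the tiled row from column 6 down to 1 and exchange K with P (leave YO, K2TOG).
Row 4 as worked: YO P YO P YO P
The 2nd stitch worked is P.

== STITCH ==
P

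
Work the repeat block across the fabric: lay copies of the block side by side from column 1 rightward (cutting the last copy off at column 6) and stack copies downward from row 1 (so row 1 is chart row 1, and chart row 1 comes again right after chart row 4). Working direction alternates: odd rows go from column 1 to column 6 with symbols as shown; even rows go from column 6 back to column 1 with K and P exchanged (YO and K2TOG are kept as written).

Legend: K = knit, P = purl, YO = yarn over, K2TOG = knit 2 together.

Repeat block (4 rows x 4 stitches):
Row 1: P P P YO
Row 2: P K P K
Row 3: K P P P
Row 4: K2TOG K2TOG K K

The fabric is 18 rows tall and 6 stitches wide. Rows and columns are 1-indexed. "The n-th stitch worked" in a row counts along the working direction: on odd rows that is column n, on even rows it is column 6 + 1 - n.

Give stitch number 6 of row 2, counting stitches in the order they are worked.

Row 2: (2-1) mod 4 = 1, so use chart row 2. Even row -> WS.
Chart row 2 tiled across columns 1-6: P K P K P K
Wrong side: read the tiled row from column 6 down to 1 and exchange K with P (leave YO, K2TOG).
Row 2 as worked: P K P K P K
Stitch 6 in working order -> K

Stitch:
K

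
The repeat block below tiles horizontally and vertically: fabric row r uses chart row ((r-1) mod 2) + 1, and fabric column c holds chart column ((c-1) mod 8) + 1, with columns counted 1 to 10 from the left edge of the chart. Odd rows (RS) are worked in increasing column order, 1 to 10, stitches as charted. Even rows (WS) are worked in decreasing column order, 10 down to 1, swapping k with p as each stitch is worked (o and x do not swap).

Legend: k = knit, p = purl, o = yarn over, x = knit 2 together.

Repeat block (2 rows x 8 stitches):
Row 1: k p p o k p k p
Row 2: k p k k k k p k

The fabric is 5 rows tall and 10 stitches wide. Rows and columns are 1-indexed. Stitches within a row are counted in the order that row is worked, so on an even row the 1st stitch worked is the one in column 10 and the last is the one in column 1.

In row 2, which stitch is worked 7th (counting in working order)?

== STITCH ==
p

Derivation:
Row 2 uses chart row ((2-1) mod 2)+1 = 2. Row 2 is even, so WS.
Chart row 2 tiled across columns 1-10: k p k k k k p k k p
WS row: flip the tiled sequence (start at column 10) and apply k<->p; o and x stay.
Row 2 as worked: k p p k p p p p k p
The 7th stitch worked is p.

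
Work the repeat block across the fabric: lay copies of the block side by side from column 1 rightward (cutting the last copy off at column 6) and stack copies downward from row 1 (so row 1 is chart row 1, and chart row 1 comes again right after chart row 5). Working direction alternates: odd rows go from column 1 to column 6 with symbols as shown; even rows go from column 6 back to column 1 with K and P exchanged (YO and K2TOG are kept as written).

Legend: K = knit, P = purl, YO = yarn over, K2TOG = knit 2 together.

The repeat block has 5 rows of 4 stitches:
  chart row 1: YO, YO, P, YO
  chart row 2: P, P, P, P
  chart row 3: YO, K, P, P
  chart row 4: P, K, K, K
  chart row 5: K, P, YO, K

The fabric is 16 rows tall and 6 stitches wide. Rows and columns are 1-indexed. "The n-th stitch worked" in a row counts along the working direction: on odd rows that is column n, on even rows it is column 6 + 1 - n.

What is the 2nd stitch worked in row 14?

Result:
K

Derivation:
Row 14 uses chart row ((14-1) mod 5)+1 = 4. Row 14 is even, so WS.
Chart row 4 tiled across columns 1-6: P K K K P K
WS row: flip the tiled sequence (start at column 6) and apply K<->P; YO and K2TOG stay.
Row 14 as worked: P K P P P K
The 2nd stitch worked is K.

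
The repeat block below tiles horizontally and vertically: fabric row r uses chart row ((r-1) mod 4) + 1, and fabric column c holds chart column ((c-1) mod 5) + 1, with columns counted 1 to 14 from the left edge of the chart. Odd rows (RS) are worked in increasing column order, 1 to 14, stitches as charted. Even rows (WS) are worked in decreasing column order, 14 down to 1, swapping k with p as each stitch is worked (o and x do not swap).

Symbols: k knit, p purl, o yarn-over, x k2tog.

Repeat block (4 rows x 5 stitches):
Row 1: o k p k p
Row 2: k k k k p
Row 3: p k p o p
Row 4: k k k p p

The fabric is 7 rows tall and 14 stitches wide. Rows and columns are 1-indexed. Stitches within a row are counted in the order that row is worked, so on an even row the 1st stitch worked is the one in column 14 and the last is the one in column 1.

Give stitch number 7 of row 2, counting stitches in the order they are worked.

Stitch:
p

Derivation:
For row 2: chart row = ((2-1) mod 4) + 1 = 2; this is a WS (even) row.
Chart row 2 tiled across columns 1-14: k k k k p k k k k p k k k k
Wrong side: read the tiled row from column 14 down to 1 and exchange k with p (leave o, x).
Row 2 as worked: p p p p k p p p p k p p p p
Counting 7 along the worked row gives p.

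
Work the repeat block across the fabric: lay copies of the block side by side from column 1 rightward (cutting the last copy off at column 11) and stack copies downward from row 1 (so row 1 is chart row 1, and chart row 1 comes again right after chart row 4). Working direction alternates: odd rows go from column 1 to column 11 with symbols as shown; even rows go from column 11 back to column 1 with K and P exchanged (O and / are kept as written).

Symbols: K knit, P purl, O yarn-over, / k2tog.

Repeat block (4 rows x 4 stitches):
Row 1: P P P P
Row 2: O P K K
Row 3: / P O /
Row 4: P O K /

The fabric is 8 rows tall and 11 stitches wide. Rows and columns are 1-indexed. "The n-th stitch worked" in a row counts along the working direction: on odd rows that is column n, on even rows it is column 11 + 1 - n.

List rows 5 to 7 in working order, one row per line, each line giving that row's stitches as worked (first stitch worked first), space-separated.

Row 5: chart row 1, RS - tile across columns 1-11 and work as-is.
Row 6: chart row 2, WS - tiled (columns 1-11): O P K K O P K K O P K; work from column 11 back to 1 with K<->P swapped.
Row 7: chart row 3, RS - tile across columns 1-11 and work as-is.

== ROWS AS WORKED ==
P P P P P P P P P P P
P K O P P K O P P K O
/ P O / / P O / / P O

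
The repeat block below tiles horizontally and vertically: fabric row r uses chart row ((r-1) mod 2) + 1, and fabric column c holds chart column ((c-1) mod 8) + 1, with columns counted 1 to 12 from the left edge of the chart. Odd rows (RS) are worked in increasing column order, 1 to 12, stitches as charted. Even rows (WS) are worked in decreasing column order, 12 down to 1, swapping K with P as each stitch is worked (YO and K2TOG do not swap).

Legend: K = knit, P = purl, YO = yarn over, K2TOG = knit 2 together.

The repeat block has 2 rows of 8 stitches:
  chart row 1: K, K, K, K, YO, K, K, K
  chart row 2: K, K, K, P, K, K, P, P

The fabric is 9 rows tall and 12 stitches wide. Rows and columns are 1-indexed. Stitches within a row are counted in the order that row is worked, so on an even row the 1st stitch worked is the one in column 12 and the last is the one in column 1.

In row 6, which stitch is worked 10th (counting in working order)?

Stitch:
P

Derivation:
Row 6: (6-1) mod 2 = 1, so use chart row 2. Even row -> WS.
Chart row 2 tiled across columns 1-12: K K K P K K P P K K K P
WS: work from column 12 back to column 1 (reverse the tiled row), swapping K<->P (YO and K2TOG unchanged).
Row 6 as worked: K P P P K K P P K P P P
Stitch 10 in working order -> P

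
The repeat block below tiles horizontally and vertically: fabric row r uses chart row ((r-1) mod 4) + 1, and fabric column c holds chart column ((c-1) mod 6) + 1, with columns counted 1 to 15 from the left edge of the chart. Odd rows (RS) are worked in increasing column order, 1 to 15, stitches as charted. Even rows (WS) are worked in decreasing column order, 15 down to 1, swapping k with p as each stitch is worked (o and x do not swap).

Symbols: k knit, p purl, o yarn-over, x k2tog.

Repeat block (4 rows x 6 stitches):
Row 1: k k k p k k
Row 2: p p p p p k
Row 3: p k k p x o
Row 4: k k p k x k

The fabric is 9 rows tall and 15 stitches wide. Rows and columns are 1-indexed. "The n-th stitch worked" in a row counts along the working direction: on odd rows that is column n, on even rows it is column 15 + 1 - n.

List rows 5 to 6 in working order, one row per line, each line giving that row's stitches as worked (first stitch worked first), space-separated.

Row 5: chart row 1, RS - tile across columns 1-15 and work as-is.
Row 6: chart row 2, WS - tiled (columns 1-15): p p p p p k p p p p p k p p p; work from column 15 back to 1 with k<->p swapped.

== ROWS AS WORKED ==
k k k p k k k k k p k k k k k
k k k p k k k k k p k k k k k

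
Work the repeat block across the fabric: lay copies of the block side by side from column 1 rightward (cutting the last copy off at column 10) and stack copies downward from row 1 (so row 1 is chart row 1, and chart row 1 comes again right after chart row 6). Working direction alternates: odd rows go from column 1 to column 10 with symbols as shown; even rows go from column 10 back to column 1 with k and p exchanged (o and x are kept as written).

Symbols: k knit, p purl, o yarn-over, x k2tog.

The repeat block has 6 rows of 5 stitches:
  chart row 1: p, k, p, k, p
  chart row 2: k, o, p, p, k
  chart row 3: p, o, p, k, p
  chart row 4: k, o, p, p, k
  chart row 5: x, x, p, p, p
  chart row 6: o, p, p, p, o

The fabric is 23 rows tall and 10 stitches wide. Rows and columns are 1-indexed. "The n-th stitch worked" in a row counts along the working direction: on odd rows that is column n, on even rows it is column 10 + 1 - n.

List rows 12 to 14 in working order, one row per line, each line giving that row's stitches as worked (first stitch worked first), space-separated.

Rows as worked:
o k k k o o k k k o
p k p k p p k p k p
p k k o p p k k o p

Derivation:
Row 12: chart row 6, WS - tiled (columns 1-10): o p p p o o p p p o; work from column 10 back to 1 with k<->p swapped.
Row 13: chart row 1, RS - tile across columns 1-10 and work as-is.
Row 14: chart row 2, WS - tiled (columns 1-10): k o p p k k o p p k; work from column 10 back to 1 with k<->p swapped.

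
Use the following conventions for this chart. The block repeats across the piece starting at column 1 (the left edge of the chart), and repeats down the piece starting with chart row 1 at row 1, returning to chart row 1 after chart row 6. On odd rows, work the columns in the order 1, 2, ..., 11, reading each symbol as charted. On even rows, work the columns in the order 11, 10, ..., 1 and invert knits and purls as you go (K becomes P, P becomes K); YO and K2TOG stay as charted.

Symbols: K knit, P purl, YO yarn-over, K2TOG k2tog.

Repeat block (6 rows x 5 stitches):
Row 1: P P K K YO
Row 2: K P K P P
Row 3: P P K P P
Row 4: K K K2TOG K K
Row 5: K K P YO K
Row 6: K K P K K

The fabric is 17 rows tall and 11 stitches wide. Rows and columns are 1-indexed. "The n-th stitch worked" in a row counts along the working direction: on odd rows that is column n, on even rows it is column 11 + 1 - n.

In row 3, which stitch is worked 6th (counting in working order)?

Row 3: (3-1) mod 6 = 2, so use chart row 3. Odd row -> RS.
Chart row 3 tiled across columns 1-11: P P K P P P P K P P P
RS row: no reversal, no swap; stitch n worked = column n.
Counting 6 along the worked row gives P.

Stitch:
P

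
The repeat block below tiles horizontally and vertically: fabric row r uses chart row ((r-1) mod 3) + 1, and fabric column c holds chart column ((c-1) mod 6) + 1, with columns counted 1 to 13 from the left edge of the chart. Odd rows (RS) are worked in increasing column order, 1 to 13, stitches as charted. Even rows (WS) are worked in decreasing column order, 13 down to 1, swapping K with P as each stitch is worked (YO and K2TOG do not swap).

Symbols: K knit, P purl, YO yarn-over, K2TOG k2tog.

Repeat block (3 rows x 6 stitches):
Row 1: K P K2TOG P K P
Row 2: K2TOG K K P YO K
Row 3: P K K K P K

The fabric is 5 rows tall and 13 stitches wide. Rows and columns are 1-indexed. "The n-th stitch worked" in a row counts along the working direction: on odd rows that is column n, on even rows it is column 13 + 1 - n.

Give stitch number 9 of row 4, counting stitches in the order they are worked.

Stitch:
P

Derivation:
Row 4 uses chart row ((4-1) mod 3)+1 = 1. Row 4 is even, so WS.
Chart row 1 tiled across columns 1-13: K P K2TOG P K P K P K2TOG P K P K
WS row: flip the tiled sequence (start at column 13) and apply K<->P; YO and K2TOG stay.
Row 4 as worked: P K P K K2TOG K P K P K K2TOG K P
The 9th stitch worked is P.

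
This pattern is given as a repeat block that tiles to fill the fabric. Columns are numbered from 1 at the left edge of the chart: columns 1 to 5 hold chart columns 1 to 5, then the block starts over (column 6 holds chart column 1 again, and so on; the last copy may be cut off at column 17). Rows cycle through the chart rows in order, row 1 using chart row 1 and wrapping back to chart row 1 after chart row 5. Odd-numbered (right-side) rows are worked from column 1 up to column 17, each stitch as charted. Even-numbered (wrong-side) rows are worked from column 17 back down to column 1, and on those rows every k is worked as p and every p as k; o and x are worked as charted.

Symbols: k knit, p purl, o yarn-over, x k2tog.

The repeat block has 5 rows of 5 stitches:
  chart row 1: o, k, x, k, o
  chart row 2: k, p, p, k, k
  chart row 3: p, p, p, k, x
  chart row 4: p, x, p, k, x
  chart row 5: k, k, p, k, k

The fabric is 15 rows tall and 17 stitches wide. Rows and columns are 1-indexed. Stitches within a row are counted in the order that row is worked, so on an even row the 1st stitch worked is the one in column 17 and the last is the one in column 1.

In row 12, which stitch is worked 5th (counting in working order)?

Row 12: (12-1) mod 5 = 1, so use chart row 2. Even row -> WS.
Chart row 2 tiled across columns 1-17: k p p k k k p p k k k p p k k k p
WS row: flip the tiled sequence (start at column 17) and apply k<->p; o and x stay.
Row 12 as worked: k p p p k k p p p k k p p p k k p
The 5th stitch worked is k.

Result:
k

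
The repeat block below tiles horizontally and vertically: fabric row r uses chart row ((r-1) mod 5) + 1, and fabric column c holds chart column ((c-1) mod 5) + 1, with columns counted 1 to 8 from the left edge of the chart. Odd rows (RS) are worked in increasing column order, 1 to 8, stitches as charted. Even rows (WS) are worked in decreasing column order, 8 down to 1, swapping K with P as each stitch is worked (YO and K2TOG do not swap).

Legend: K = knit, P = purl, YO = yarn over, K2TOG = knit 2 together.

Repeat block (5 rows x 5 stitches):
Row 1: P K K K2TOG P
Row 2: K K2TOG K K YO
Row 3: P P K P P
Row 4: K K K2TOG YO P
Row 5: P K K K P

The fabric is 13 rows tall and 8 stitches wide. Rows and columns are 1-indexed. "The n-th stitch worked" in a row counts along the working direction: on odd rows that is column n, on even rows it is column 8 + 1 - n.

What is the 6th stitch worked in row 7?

For row 7: chart row = ((7-1) mod 5) + 1 = 2; this is a RS (odd) row.
Chart row 2 tiled across columns 1-8: K K2TOG K K YO K K2TOG K
RS: work column 1 to column 8, symbols as charted — the tiled row is the row as worked.
The 6th stitch worked is K.

Result:
K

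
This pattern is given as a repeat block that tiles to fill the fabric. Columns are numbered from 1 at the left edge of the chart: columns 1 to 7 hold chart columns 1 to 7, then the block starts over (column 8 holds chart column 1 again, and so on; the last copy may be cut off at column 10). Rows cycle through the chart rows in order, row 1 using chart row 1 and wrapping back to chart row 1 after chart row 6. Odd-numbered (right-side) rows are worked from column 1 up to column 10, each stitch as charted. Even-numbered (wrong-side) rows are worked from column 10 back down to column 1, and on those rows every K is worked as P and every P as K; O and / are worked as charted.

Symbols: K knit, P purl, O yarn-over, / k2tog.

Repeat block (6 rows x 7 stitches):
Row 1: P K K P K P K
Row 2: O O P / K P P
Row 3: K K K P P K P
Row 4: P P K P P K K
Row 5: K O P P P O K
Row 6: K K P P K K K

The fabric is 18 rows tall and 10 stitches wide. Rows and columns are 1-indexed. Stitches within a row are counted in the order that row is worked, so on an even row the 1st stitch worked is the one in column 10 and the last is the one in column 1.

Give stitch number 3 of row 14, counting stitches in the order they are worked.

For row 14: chart row = ((14-1) mod 6) + 1 = 2; this is a WS (even) row.
Chart row 2 tiled across columns 1-10: O O P / K P P O O P
WS row: flip the tiled sequence (start at column 10) and apply K<->P; O and / stay.
Row 14 as worked: K O O K K P / K O O
The 3rd stitch worked is O.

== STITCH ==
O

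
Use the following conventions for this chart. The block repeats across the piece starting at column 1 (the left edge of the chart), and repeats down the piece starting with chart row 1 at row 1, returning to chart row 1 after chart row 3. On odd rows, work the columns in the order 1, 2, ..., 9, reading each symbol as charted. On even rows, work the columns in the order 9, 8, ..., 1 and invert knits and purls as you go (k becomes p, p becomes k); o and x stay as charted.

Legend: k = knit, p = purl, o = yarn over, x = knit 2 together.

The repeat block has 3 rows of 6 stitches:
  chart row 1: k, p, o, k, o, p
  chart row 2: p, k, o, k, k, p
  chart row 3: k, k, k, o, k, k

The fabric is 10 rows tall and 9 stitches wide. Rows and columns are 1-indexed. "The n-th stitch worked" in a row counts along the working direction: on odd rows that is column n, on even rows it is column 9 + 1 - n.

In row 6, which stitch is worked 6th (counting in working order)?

Row 6 uses chart row ((6-1) mod 3)+1 = 3. Row 6 is even, so WS.
Chart row 3 tiled across columns 1-9: k k k o k k k k k
Wrong side: read the tiled row from column 9 down to 1 and exchange k with p (leave o, x).
Row 6 as worked: p p p p p o p p p
Stitch 6 in working order -> o

== STITCH ==
o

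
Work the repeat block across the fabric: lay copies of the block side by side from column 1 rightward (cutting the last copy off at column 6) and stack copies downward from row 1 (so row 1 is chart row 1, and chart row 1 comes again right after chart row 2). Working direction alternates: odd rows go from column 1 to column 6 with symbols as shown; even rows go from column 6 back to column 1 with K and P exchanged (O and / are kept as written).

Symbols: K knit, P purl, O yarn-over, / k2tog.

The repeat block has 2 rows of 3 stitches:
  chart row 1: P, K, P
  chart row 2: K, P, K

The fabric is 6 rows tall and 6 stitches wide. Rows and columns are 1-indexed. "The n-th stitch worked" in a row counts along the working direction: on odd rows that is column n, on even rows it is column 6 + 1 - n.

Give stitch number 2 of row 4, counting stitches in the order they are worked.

Row 4: (4-1) mod 2 = 1, so use chart row 2. Even row -> WS.
Chart row 2 tiled across columns 1-6: K P K K P K
WS: work from column 6 back to column 1 (reverse the tiled row), swapping K<->P (O and / unchanged).
Row 4 as worked: P K P P K P
Stitch 2 in working order -> K

Stitch:
K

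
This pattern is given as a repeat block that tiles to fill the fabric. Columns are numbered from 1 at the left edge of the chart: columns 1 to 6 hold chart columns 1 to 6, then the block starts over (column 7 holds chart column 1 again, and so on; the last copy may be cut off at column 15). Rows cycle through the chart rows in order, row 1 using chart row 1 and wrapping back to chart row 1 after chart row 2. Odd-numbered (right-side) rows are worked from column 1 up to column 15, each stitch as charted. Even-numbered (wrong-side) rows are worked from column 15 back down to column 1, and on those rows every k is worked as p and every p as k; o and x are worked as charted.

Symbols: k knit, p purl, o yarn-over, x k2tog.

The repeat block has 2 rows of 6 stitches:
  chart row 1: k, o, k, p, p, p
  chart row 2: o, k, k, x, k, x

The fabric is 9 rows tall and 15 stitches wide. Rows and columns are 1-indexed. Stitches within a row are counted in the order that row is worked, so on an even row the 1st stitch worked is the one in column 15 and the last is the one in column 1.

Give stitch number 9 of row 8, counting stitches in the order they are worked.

Row 8: (8-1) mod 2 = 1, so use chart row 2. Even row -> WS.
Chart row 2 tiled across columns 1-15: o k k x k x o k k x k x o k k
Wrong side: read the tiled row from column 15 down to 1 and exchange k with p (leave o, x).
Row 8 as worked: p p o x p x p p o x p x p p o
The 9th stitch worked is o.

Stitch:
o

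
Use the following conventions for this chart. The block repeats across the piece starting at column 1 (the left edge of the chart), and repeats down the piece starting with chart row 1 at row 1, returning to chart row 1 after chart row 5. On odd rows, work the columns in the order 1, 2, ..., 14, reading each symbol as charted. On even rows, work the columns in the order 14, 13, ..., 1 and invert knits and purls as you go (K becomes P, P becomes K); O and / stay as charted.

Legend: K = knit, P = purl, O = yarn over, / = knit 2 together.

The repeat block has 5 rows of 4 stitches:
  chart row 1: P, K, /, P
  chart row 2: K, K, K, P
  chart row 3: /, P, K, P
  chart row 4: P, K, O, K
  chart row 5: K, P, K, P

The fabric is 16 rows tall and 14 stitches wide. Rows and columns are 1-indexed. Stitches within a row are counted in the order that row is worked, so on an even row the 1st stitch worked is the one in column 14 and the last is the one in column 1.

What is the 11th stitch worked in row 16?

Row 16 uses chart row ((16-1) mod 5)+1 = 1. Row 16 is even, so WS.
Chart row 1 tiled across columns 1-14: P K / P P K / P P K / P P K
WS row: flip the tiled sequence (start at column 14) and apply K<->P; O and / stay.
Row 16 as worked: P K K / P K K / P K K / P K
The 11th stitch worked is K.

Result:
K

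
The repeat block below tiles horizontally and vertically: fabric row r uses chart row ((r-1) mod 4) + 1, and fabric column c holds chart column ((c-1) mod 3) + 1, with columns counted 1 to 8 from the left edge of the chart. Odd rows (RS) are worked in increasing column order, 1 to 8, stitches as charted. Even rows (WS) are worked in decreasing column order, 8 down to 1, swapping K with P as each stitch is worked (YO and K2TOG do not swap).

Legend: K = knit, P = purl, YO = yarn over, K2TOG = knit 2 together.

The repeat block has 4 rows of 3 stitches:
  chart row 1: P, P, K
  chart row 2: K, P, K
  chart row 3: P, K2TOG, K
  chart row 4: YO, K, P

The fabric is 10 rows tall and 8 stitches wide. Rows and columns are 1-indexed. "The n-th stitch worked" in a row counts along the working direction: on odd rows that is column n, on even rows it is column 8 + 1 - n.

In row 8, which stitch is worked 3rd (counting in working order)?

Row 8 uses chart row ((8-1) mod 4)+1 = 4. Row 8 is even, so WS.
Chart row 4 tiled across columns 1-8: YO K P YO K P YO K
WS row: flip the tiled sequence (start at column 8) and apply K<->P; YO and K2TOG stay.
Row 8 as worked: P YO K P YO K P YO
The 3rd stitch worked is K.

== STITCH ==
K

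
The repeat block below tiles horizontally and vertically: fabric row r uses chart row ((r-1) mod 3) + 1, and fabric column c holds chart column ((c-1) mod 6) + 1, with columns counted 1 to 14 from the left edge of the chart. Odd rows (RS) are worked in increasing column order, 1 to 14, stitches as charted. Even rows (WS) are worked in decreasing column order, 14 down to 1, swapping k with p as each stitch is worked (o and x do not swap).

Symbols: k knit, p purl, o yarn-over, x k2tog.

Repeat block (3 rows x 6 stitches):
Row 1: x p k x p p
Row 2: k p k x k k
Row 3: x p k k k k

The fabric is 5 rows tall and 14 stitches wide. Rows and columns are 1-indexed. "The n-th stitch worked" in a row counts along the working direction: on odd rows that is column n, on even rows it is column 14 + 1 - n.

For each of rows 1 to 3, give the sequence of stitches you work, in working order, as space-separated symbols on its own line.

== ROWS AS WORKED ==
x p k x p p x p k x p p x p
k p p p x p k p p p x p k p
x p k k k k x p k k k k x p

Derivation:
Row 1: chart row 1, RS - tile across columns 1-14 and work as-is.
Row 2: chart row 2, WS - tiled (columns 1-14): k p k x k k k p k x k k k p; work from column 14 back to 1 with k<->p swapped.
Row 3: chart row 3, RS - tile across columns 1-14 and work as-is.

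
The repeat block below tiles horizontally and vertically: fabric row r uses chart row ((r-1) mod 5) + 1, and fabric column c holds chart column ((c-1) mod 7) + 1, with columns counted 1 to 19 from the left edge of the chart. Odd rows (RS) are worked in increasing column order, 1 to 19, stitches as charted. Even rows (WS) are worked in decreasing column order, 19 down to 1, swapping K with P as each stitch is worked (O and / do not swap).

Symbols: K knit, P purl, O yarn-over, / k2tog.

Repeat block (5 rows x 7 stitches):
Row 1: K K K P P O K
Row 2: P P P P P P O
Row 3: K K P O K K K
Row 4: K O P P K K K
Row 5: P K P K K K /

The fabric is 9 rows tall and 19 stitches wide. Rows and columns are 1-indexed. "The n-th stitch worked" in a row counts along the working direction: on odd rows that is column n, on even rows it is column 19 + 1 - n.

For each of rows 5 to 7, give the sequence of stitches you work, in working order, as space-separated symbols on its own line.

Row 5: chart row 5, RS - tile across columns 1-19 and work as-is.
Row 6: chart row 1, WS - tiled (columns 1-19): K K K P P O K K K K P P O K K K K P P; work from column 19 back to 1 with K<->P swapped.
Row 7: chart row 2, RS - tile across columns 1-19 and work as-is.

Rows as worked:
P K P K K K / P K P K K K / P K P K K
K K P P P P O K K P P P P O K K P P P
P P P P P P O P P P P P P O P P P P P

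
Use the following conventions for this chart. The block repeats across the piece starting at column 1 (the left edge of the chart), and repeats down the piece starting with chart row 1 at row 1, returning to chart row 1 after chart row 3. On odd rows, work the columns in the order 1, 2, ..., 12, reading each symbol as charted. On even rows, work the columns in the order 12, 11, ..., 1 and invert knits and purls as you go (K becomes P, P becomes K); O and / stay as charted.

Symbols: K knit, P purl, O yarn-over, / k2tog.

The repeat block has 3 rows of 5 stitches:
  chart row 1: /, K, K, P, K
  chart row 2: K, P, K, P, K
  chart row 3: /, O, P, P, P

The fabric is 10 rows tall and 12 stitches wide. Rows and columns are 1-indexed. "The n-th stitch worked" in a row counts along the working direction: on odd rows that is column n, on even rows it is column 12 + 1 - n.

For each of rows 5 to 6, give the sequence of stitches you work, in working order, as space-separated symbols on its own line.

Row 5: chart row 2, RS - tile across columns 1-12 and work as-is.
Row 6: chart row 3, WS - tiled (columns 1-12): / O P P P / O P P P / O; work from column 12 back to 1 with K<->P swapped.

Result:
K P K P K K P K P K K P
O / K K K O / K K K O /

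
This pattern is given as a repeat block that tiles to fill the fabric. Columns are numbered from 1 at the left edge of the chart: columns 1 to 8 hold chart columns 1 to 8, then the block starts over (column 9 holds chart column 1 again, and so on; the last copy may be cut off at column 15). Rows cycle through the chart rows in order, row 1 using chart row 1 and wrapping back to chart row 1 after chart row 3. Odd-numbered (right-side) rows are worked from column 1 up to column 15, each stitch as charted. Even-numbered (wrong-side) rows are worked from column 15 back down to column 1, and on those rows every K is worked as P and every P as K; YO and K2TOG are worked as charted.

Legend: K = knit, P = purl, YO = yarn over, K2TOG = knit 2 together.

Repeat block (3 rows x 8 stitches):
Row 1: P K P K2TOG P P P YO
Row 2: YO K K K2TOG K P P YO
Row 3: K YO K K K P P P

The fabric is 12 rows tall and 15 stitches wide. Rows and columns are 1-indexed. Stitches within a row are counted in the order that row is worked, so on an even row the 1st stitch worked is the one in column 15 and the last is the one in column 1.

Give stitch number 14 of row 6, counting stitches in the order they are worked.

Result:
YO

Derivation:
Row 6 uses chart row ((6-1) mod 3)+1 = 3. Row 6 is even, so WS.
Chart row 3 tiled across columns 1-15: K YO K K K P P P K YO K K K P P
Wrong side: read the tiled row from column 15 down to 1 and exchange K with P (leave YO, K2TOG).
Row 6 as worked: K K P P P YO P K K K P P P YO P
The 14th stitch worked is YO.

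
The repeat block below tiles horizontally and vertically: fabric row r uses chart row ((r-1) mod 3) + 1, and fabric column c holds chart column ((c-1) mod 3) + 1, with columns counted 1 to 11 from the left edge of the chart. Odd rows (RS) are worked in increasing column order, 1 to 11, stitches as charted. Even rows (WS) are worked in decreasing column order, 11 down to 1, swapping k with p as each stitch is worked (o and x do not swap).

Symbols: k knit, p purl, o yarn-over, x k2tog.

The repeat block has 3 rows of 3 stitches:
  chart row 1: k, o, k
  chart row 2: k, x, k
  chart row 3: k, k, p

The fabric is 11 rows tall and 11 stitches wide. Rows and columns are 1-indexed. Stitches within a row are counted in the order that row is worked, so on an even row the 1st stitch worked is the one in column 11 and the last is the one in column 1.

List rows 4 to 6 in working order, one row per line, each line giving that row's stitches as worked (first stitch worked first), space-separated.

Result:
o p p o p p o p p o p
k x k k x k k x k k x
p p k p p k p p k p p

Derivation:
Row 4: chart row 1, WS - tiled (columns 1-11): k o k k o k k o k k o; work from column 11 back to 1 with k<->p swapped.
Row 5: chart row 2, RS - tile across columns 1-11 and work as-is.
Row 6: chart row 3, WS - tiled (columns 1-11): k k p k k p k k p k k; work from column 11 back to 1 with k<->p swapped.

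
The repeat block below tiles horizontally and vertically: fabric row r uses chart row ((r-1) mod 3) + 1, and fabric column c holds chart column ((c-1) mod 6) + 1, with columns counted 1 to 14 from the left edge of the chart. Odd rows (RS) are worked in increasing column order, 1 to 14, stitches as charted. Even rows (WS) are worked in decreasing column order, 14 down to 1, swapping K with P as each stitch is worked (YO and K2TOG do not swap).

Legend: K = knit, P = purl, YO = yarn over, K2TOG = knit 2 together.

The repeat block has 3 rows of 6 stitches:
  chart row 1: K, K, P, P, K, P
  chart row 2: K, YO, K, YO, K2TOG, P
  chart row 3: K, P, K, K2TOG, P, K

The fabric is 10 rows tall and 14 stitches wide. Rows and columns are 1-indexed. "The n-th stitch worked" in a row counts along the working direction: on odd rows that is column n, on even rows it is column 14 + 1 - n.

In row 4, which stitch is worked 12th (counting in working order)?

Row 4: (4-1) mod 3 = 0, so use chart row 1. Even row -> WS.
Chart row 1 tiled across columns 1-14: K K P P K P K K P P K P K K
WS row: flip the tiled sequence (start at column 14) and apply K<->P; YO and K2TOG stay.
Row 4 as worked: P P K P K K P P K P K K P P
Counting 12 along the worked row gives K.

Result:
K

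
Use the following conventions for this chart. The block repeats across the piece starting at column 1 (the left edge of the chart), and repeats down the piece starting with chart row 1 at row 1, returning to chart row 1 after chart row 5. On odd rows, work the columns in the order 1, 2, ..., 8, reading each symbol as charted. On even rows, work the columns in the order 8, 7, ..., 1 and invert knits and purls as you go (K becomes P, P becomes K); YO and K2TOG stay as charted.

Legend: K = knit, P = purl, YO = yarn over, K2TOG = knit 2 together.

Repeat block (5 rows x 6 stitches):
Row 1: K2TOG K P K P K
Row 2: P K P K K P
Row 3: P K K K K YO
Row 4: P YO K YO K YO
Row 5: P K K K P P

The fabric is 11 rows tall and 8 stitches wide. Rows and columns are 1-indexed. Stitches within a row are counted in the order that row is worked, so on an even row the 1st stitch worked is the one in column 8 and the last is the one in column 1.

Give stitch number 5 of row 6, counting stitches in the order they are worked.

For row 6: chart row = ((6-1) mod 5) + 1 = 1; this is a WS (even) row.
Chart row 1 tiled across columns 1-8: K2TOG K P K P K K2TOG K
WS row: flip the tiled sequence (start at column 8) and apply K<->P; YO and K2TOG stay.
Row 6 as worked: P K2TOG P K P K P K2TOG
The 5th stitch worked is P.

Result:
P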